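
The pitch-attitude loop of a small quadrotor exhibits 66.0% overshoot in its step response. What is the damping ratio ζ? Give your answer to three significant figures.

ζ ≈ 0.131

ζ = −ln(OS)/√(π² + (ln OS)²). With OS = 0.660, ln OS = −0.4155 and ζ = 0.4155/3.169 = 0.131.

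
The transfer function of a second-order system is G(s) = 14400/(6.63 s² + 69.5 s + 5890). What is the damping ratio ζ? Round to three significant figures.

Dividing through by 6.63: denominator becomes s² + 10.48 s + 888.4.
So ω_n = √888.4 = 29.8 rad/s and ζ = 10.48/(2·29.8) = 0.176.

ζ ≈ 0.176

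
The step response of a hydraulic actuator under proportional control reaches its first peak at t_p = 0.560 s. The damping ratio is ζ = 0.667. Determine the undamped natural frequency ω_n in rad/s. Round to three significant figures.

Peak time t_p = π/ω_d, so ω_d = π/t_p = π/0.560 = 5.61 rad/s.
ω_n = ω_d/√(1−ζ²) = 5.61/√0.555 = 7.53 rad/s.

ω_n ≈ 7.53 rad/s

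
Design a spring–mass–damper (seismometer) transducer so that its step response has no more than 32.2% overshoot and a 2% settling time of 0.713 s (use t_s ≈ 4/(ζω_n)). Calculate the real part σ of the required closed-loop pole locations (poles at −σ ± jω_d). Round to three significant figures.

The settling-time spec alone fixes σ = ζω_n = 4/t_s = 4/0.713 = 5.61.
(Overshoot then fixes ζ = 0.339 and hence ω_d = σ·√(1−ζ²)/ζ = 15.6 rad/s.)

σ ≈ 5.61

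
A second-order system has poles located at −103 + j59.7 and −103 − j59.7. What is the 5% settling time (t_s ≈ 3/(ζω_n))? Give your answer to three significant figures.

t_s ≈ 0.0291 s

For poles at −σ ± jω_d, ζω_n = σ = 103, so t_s ≈ 3/σ = 0.0291 s.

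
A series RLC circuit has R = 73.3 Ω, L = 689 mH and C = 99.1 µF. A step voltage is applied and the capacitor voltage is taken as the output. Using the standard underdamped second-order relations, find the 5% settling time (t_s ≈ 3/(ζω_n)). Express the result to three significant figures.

For a series RLC circuit (capacitor voltage as output), ω_n = 1/√(LC) = 1/√(689 mH · 99.1 µF) = 121 rad/s.
ζ = (R/2)·√(C/L) = (73.3/2)·√(99.1 µF/689 mH) = 0.440.
t_s ≈ 3/(ζω_n) = 0.0564 s.

t_s ≈ 0.0564 s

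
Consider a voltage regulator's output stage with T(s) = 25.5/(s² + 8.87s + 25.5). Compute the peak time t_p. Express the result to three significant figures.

t_p ≈ 1.30 s

Matching coefficients with s² + 2ζω_n s + ω_n² gives ω_n² = 25.5 ⇒ ω_n = 5.05 rad/s, and ζ = 8.87/(2ω_n) = 0.878.
The damped frequency ω_d = ω_n√(1−ζ²) = 2.41 rad/s. Then t_p = π/ω_d = 1.30 s.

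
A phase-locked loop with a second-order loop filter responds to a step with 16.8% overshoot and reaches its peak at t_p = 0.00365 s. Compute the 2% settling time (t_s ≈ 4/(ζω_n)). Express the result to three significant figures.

The overshoot fixes ζ = −ln(OS)/√(π²+ln²(OS)) = 0.494.
t_p = π/ω_d ⇒ ω_d = 861 rad/s; then ω_n = ω_d/√(1−ζ²) = 990 rad/s.
t_s ≈ 4/(ζω_n) = 4/(0.494·990) = 0.00818 s.

t_s ≈ 0.00818 s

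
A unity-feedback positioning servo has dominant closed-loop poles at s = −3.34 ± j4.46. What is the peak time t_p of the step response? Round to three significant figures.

t_p ≈ 0.704 s

t_p = π/ω_d with ω_d = 4.46 (the imaginary part), so t_p = 0.704 s.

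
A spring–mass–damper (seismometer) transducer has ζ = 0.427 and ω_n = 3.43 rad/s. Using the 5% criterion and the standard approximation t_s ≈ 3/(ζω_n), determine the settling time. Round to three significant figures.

t_s ≈ 3/(ζω_n) = 3/(0.427 × 3.43) = 2.05 s.

t_s ≈ 2.05 s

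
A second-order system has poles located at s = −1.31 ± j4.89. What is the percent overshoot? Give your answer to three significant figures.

%OS ≈ 43.1%

The poles are at −σ ± jω_d with σ = 1.31 and ω_d = 4.89, so ω_n = √(σ²+ω_d²) = 5.06 rad/s and ζ = σ/ω_n = 0.259.
%OS = 100·exp(−πζ/√(1−ζ²)) = 43.1%.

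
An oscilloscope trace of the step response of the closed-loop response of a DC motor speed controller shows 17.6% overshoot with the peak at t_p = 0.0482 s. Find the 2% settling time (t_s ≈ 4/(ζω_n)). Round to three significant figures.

ζ from %OS: ζ = |ln 0.176|/√(π²+ln²0.176) = 0.484.
From t_p = π/ω_d, ω_d = π/0.0482 = 65.2 rad/s, so ω_n = ω_d/√(1−ζ²) = 74.5 rad/s.
t_s ≈ 4/(ζω_n) = 4/(0.484·74.5) = 0.111 s.

t_s ≈ 0.111 s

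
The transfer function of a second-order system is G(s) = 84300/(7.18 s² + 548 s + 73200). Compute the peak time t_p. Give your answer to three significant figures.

Dividing through by 7.18: denominator becomes s² + 76.32 s + 10190.
So ω_n = √10190 = 101 rad/s and ζ = 76.32/(2·101) = 0.378.
The damped frequency ω_d = ω_n√(1−ζ²) = 93.5 rad/s. t_p = π/ω_d = 0.0336 s.

t_p ≈ 0.0336 s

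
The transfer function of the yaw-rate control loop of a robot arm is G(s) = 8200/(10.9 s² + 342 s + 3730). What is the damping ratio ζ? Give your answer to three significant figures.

ζ ≈ 0.848

Dividing through by 10.9: denominator becomes s² + 31.38 s + 342.2.
So ω_n = √342.2 = 18.5 rad/s and ζ = 31.38/(2·18.5) = 0.848.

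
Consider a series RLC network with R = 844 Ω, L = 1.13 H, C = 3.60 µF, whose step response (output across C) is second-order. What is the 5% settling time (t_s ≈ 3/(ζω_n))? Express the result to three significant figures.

For a series RLC circuit (capacitor voltage as output), ω_n = 1/√(LC) = 1/√(1.13 H · 3.60 µF) = 496 rad/s.
ζ = (R/2)·√(C/L) = (844/2)·√(3.60 µF/1.13 H) = 0.753.
t_s ≈ 3/(ζω_n) = 0.00803 s.

t_s ≈ 0.00803 s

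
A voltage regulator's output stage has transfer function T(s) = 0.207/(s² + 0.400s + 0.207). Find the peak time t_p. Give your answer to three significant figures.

Comparing the denominator to s² + 2ζω_n s + ω_n²: ω_n = √0.207 = 0.455 rad/s, and 2ζω_n = 0.400 so ζ = 0.400/(2·0.455) = 0.440.
The damped frequency ω_d = ω_n√(1−ζ²) = 0.409 rad/s. Then t_p = π/ω_d = 7.69 s.

t_p ≈ 7.69 s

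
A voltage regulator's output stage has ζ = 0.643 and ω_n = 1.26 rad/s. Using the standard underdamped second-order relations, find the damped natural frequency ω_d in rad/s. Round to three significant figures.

ω_d = ω_n√(1−ζ²) = 1.26·√0.587 = 0.965 rad/s.

ω_d ≈ 0.965 rad/s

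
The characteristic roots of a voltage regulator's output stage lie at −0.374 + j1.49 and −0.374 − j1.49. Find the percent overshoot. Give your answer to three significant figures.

|pole| = ω_n = √(0.374² + 1.49²) = 1.54 rad/s; ζ = cos θ = σ/ω_n = 0.243.
%OS = 100·exp(−πζ/√(1−ζ²)) = 45.4%.

%OS ≈ 45.4%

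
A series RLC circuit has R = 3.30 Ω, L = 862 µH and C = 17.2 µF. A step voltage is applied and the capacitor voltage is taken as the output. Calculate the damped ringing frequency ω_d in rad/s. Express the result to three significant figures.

For a series RLC circuit (capacitor voltage as output), ω_n = 1/√(LC) = 1/√(862 µH · 17.2 µF) = 8210 rad/s.
ζ = (R/2)·√(C/L) = (3.30/2)·√(17.2 µF/862 µH) = 0.233.
ω_d = ω_n√(1−ζ²) = 7990 rad/s.

ω_d ≈ 7990 rad/s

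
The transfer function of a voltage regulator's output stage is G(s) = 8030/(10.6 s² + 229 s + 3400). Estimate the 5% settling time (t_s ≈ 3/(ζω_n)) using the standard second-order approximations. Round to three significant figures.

t_s ≈ 0.278 s

Dividing through by 10.6: denominator becomes s² + 21.60 s + 320.8.
So ω_n = √320.8 = 17.9 rad/s and ζ = 21.60/(2·17.9) = 0.603.
t_s ≈ 3/(ζω_n) = 0.278 s.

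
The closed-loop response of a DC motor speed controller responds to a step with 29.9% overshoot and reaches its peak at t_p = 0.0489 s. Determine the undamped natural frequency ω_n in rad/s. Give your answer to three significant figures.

ζ from %OS: ζ = |ln 0.299|/√(π²+ln²0.299) = 0.359.
t_p = π/ω_d ⇒ ω_d = 64.2 rad/s; then ω_n = ω_d/√(1−ζ²) = 68.8 rad/s.

ω_n ≈ 68.8 rad/s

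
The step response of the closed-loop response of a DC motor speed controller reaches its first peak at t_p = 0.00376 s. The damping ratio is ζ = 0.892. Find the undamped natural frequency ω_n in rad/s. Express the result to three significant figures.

Peak time t_p = π/ω_d, so ω_d = π/t_p = π/0.00376 = 836 rad/s.
ω_n = ω_d/√(1−ζ²) = 836/√0.204 = 1850 rad/s.

ω_n ≈ 1850 rad/s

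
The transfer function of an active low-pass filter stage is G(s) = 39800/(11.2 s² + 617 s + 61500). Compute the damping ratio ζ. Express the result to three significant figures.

ζ ≈ 0.372

Dividing through by 11.2: denominator becomes s² + 55.09 s + 5491.
So ω_n = √5491 = 74.1 rad/s and ζ = 55.09/(2·74.1) = 0.372.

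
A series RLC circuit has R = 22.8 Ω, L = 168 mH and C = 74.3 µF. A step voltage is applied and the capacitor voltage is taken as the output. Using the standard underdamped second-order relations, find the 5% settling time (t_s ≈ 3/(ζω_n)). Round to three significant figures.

t_s ≈ 0.0442 s

For a series RLC circuit (capacitor voltage as output), ω_n = 1/√(LC) = 1/√(168 mH · 74.3 µF) = 283 rad/s.
ζ = (R/2)·√(C/L) = (22.8/2)·√(74.3 µF/168 mH) = 0.240.
t_s ≈ 3/(ζω_n) = 0.0442 s.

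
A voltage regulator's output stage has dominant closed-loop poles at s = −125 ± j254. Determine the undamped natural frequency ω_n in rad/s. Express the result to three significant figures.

ω_n ≈ 283 rad/s

The poles are at −σ ± jω_d with σ = 125 and ω_d = 254, so ω_n = √(σ²+ω_d²) = 283 rad/s and ζ = σ/ω_n = 0.442.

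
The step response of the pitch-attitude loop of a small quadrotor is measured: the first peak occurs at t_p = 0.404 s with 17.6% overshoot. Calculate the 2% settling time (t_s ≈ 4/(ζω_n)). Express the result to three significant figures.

t_s ≈ 0.930 s

From the overshoot, ζ = −ln(OS)/√(π²+ln²(OS)) = 0.484.
t_p = π/ω_d ⇒ ω_d = 7.78 rad/s; then ω_n = ω_d/√(1−ζ²) = 8.89 rad/s.
t_s ≈ 4/(ζω_n) = 4/(0.484·8.89) = 0.930 s.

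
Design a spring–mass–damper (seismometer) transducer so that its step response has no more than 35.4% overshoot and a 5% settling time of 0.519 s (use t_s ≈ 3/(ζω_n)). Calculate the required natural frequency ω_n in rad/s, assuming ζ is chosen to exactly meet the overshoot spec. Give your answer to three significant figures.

Inverting the overshoot relation: ζ = |ln 0.354|/√(π² + ln²0.354) = 0.314.
Then ω_n = 3/(ζ t_s) = 3/(0.314 × 0.519) = 18.4 rad/s.

ω_n ≈ 18.4 rad/s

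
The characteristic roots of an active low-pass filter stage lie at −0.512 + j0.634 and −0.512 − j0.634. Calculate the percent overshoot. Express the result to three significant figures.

With σ = 0.512, ω_d = 0.634: ω_n = √(σ²+ω_d²) = 0.815 rad/s, ζ = σ/ω_n = 0.628.
%OS = 100 e^{−πζ/√(1−ζ²)} with ζ = 0.628 gives 7.91%.

%OS ≈ 7.91%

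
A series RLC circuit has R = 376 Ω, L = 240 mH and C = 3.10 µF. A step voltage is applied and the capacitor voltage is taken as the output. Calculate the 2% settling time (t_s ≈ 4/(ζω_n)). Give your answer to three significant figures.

For a series RLC circuit (capacitor voltage as output), ω_n = 1/√(LC) = 1/√(240 mH · 3.10 µF) = 1160 rad/s.
ζ = (R/2)·√(C/L) = (376/2)·√(3.10 µF/240 mH) = 0.676.
t_s ≈ 4/(ζω_n) = 0.00511 s.

t_s ≈ 0.00511 s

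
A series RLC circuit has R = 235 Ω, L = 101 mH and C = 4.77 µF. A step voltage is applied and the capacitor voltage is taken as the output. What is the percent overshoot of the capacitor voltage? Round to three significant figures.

For a series RLC circuit (capacitor voltage as output), ω_n = 1/√(LC) = 1/√(101 mH · 4.77 µF) = 1440 rad/s.
ζ = (R/2)·√(C/L) = (235/2)·√(4.77 µF/101 mH) = 0.807.
%OS = 100 e^{−πζ/√(1−ζ²)} with ζ = 0.807 gives 1.36%.

%OS ≈ 1.36%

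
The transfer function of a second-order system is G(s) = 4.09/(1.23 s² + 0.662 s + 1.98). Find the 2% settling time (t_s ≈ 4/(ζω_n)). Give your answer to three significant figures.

Dividing through by 1.23: denominator becomes s² + 0.5382 s + 1.610.
So ω_n = √1.610 = 1.27 rad/s and ζ = 0.5382/(2·1.27) = 0.212.
t_s ≈ 4/(ζω_n) = 14.9 s.

t_s ≈ 14.9 s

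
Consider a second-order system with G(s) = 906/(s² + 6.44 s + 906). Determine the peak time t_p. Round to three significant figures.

t_p ≈ 0.105 s

Comparing the denominator to s² + 2ζω_n s + ω_n²: ω_n = √906 = 30.1 rad/s, and 2ζω_n = 6.44 so ζ = 6.44/(2·30.1) = 0.107.
ω_d = ω_n√(1−ζ²) = 29.9 rad/s. Then t_p = π/ω_d = 0.105 s.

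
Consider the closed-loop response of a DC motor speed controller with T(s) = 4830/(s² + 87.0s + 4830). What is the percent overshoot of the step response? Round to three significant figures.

%OS ≈ 8.04%

ω_n = √4830 = 69.5 rad/s; ζ = 87.0/(2·69.5) = 0.626.
%OS = 100·exp(−πζ/√(1−ζ²)) = 8.04%.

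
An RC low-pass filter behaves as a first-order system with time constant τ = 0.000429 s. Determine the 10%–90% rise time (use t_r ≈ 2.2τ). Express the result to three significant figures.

t_r ≈ 0.000944 s

t_r ≈ 2.2τ = 0.000944 s.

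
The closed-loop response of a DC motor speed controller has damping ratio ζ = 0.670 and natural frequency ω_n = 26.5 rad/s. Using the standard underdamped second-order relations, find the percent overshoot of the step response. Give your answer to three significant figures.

%OS ≈ 5.87%

For an underdamped second-order system, %OS = 100·exp(−πζ/√(1−ζ²)).
πζ/√(1−ζ²) = π·0.670/√(1−0.449) = 2.835, so %OS = 100·e^(−2.835) = 5.87%.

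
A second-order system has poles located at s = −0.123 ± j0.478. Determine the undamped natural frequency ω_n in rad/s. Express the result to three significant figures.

ω_n ≈ 0.494 rad/s

|pole| = ω_n = √(0.123² + 0.478²) = 0.494 rad/s; ζ = cos θ = σ/ω_n = 0.249.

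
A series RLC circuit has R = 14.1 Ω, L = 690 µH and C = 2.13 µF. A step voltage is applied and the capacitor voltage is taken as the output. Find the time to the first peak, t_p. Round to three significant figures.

t_p ≈ 0.000131 s

For a series RLC circuit (capacitor voltage as output), ω_n = 1/√(LC) = 1/√(690 µH · 2.13 µF) = 26100 rad/s.
ζ = (R/2)·√(C/L) = (14.1/2)·√(2.13 µF/690 µH) = 0.392.
The damped frequency ω_d = ω_n√(1−ζ²) = 24000 rad/s. t_p = π/ω_d = 0.000131 s.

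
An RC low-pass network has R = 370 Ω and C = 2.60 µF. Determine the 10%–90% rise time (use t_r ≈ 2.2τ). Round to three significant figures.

τ = RC = 370 × 2.60 µF = 0.000962 s.
t_r ≈ 2.2τ = 0.00212 s.

t_r ≈ 0.00212 s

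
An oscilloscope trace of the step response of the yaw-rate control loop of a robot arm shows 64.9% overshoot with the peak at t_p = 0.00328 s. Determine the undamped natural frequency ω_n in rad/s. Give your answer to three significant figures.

The overshoot fixes ζ = −ln(OS)/√(π²+ln²(OS)) = 0.136.
t_p = π/ω_d ⇒ ω_d = 958 rad/s; then ω_n = ω_d/√(1−ζ²) = 967 rad/s.

ω_n ≈ 967 rad/s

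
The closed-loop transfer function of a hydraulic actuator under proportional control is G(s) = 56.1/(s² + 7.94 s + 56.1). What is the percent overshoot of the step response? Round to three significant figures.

%OS ≈ 14.0%

Comparing the denominator to s² + 2ζω_n s + ω_n²: ω_n = √56.1 = 7.49 rad/s, and 2ζω_n = 7.94 so ζ = 7.94/(2·7.49) = 0.530.
%OS = 100 e^{−πζ/√(1−ζ²)} with ζ = 0.530 gives 14.0%.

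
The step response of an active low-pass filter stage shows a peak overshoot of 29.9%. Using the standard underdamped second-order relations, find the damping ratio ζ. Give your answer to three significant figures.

ζ ≈ 0.359

Inverting the overshoot relation: ζ = |ln 0.299|/√(π² + ln²0.299) = 0.359.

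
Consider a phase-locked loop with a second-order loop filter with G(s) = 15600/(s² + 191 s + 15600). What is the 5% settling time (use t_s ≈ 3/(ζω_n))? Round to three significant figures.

Comparing the denominator to s² + 2ζω_n s + ω_n²: ω_n = √15600 = 125 rad/s, and 2ζω_n = 191 so ζ = 191/(2·125) = 0.765.
t_s ≈ 3/(ζω_n) = 3/(0.765·125) = 0.0314 s.

t_s ≈ 0.0314 s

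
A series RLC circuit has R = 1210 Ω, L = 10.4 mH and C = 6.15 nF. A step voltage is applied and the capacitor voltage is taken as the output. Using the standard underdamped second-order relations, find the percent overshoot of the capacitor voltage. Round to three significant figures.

%OS ≈ 19.2%

For a series RLC circuit (capacitor voltage as output), ω_n = 1/√(LC) = 1/√(10.4 mH · 6.15 nF) = 125000 rad/s.
ζ = (R/2)·√(C/L) = (1210/2)·√(6.15 nF/10.4 mH) = 0.465.
%OS = 100·exp(−πζ/√(1−ζ²)) = 19.2%.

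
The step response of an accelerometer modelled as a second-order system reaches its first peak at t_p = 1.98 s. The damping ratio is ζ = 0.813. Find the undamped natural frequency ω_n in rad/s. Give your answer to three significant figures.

ω_n ≈ 2.72 rad/s

Peak time t_p = π/ω_d, so ω_d = π/t_p = π/1.98 = 1.59 rad/s.
ω_n = ω_d/√(1−ζ²) = 1.59/√0.339 = 2.72 rad/s.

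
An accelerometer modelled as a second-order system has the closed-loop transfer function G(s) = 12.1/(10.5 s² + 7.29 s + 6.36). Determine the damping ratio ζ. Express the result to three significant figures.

ζ ≈ 0.446

Dividing through by 10.5: denominator becomes s² + 0.6943 s + 0.6057.
So ω_n = √0.6057 = 0.778 rad/s and ζ = 0.6943/(2·0.778) = 0.446.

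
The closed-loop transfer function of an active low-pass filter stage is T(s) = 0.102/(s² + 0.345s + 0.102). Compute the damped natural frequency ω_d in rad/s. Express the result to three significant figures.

ω_d ≈ 0.269 rad/s

Comparing the denominator to s² + 2ζω_n s + ω_n²: ω_n = √0.102 = 0.319 rad/s, and 2ζω_n = 0.345 so ζ = 0.345/(2·0.319) = 0.540.
ω_d = ω_n√(1−ζ²) = 0.269 rad/s.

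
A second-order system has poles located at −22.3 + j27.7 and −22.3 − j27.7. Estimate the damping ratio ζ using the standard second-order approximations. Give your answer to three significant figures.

ζ ≈ 0.627

The poles are at −σ ± jω_d with σ = 22.3 and ω_d = 27.7, so ω_n = √(σ²+ω_d²) = 35.6 rad/s and ζ = σ/ω_n = 0.627.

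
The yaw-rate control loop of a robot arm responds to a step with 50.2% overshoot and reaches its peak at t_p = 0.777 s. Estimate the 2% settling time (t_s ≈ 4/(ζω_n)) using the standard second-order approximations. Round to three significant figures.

t_s ≈ 4.51 s

The overshoot fixes ζ = −ln(OS)/√(π²+ln²(OS)) = 0.214.
t_p = π/ω_d ⇒ ω_d = 4.04 rad/s; then ω_n = ω_d/√(1−ζ²) = 4.14 rad/s.
t_s ≈ 4/(ζω_n) = 4/(0.214·4.14) = 4.51 s.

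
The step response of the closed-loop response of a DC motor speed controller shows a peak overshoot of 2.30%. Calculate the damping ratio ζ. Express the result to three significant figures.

ζ ≈ 0.768

From %OS = 100·exp(−πζ/√(1−ζ²)), invert to get ζ = −ln(OS)/√(π² + ln²(OS)) with OS = 0.0230.
−ln 0.0230 = 3.772, so ζ = 3.772/√(π² + 14.23) = 0.768.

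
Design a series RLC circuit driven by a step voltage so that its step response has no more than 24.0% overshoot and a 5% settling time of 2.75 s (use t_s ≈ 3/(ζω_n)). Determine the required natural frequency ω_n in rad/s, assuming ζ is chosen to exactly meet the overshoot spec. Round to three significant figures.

From %OS = 100·exp(−πζ/√(1−ζ²)), invert to get ζ = −ln(OS)/√(π² + ln²(OS)) with OS = 0.240.
−ln 0.240 = 1.427, so ζ = 1.427/√(π² + 2.037) = 0.414.
From t_s ≈ 3/(ζω_n): ω_n = 3/(ζ·t_s) = 3/(0.414·2.75) = 2.64 rad/s.

ω_n ≈ 2.64 rad/s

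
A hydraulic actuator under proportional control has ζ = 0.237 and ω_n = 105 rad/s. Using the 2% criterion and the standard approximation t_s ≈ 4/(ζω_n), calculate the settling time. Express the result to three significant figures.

t_s ≈ 4/(ζω_n) = 4/(0.237 × 105) = 0.161 s.

t_s ≈ 0.161 s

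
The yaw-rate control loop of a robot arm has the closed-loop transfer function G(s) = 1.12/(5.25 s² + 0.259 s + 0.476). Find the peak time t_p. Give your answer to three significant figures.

t_p ≈ 10.5 s

Dividing through by 5.25: denominator becomes s² + 0.04933 s + 0.09067.
So ω_n = √0.09067 = 0.301 rad/s and ζ = 0.04933/(2·0.301) = 0.0819.
The damped frequency ω_d = ω_n√(1−ζ²) = 0.300 rad/s. t_p = π/ω_d = 10.5 s.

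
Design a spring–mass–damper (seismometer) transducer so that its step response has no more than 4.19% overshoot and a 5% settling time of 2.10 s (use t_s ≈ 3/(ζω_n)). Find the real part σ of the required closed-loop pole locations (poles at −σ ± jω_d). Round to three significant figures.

σ ≈ 1.43

The settling-time spec alone fixes σ = ζω_n = 3/t_s = 3/2.10 = 1.43.
(Overshoot then fixes ζ = 0.711 and hence ω_d = σ·√(1−ζ²)/ζ = 1.41 rad/s.)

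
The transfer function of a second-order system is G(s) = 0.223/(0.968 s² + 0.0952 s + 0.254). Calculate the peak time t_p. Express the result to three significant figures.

t_p ≈ 6.16 s

Dividing through by 0.968: denominator becomes s² + 0.09835 s + 0.2624.
So ω_n = √0.2624 = 0.512 rad/s and ζ = 0.09835/(2·0.512) = 0.0960.
The damped frequency ω_d = ω_n√(1−ζ²) = 0.510 rad/s. t_p = π/ω_d = 6.16 s.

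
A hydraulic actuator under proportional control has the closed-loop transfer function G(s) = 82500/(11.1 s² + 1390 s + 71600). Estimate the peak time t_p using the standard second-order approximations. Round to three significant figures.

Dividing through by 11.1: denominator becomes s² + 125.2 s + 6450.
So ω_n = √6450 = 80.3 rad/s and ζ = 125.2/(2·80.3) = 0.780.
ω_d = ω_n√(1−ζ²) = 50.3 rad/s. t_p = π/ω_d = 0.0625 s.

t_p ≈ 0.0625 s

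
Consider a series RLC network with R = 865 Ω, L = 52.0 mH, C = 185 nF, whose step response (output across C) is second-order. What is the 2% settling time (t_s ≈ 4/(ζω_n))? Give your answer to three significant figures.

t_s ≈ 0.000481 s

For a series RLC circuit (capacitor voltage as output), ω_n = 1/√(LC) = 1/√(52.0 mH · 185 nF) = 10200 rad/s.
ζ = (R/2)·√(C/L) = (865/2)·√(185 nF/52.0 mH) = 0.816.
t_s ≈ 4/(ζω_n) = 0.000481 s.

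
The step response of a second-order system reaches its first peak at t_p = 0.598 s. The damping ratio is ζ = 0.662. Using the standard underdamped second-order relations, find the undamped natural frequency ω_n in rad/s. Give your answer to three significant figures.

ω_n ≈ 7.01 rad/s

Peak time t_p = π/ω_d, so ω_d = π/t_p = π/0.598 = 5.25 rad/s.
ω_n = ω_d/√(1−ζ²) = 5.25/√0.562 = 7.01 rad/s.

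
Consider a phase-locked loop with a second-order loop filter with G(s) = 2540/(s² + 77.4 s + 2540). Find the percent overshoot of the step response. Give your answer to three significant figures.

Matching coefficients with s² + 2ζω_n s + ω_n² gives ω_n² = 2540 ⇒ ω_n = 50.4 rad/s, and ζ = 77.4/(2ω_n) = 0.768.
%OS = 100·exp(−πζ/√(1−ζ²)) = 2.31%.

%OS ≈ 2.31%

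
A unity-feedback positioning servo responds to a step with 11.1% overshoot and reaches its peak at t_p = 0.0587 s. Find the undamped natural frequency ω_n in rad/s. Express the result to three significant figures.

From the overshoot, ζ = −ln(OS)/√(π²+ln²(OS)) = 0.573.
From t_p = π/ω_d, ω_d = π/0.0587 = 53.5 rad/s, so ω_n = ω_d/√(1−ζ²) = 65.3 rad/s.

ω_n ≈ 65.3 rad/s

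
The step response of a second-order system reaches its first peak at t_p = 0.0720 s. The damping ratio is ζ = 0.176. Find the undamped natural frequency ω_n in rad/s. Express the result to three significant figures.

Peak time t_p = π/ω_d, so ω_d = π/t_p = π/0.0720 = 43.6 rad/s.
ω_n = ω_d/√(1−ζ²) = 43.6/√0.969 = 44.3 rad/s.

ω_n ≈ 44.3 rad/s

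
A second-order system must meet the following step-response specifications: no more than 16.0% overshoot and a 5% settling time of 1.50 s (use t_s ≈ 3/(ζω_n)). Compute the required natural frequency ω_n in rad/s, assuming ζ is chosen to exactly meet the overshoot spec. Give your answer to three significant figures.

ζ = −ln(OS)/√(π² + (ln OS)²). With OS = 0.160, ln OS = −1.833 and ζ = 1.833/3.637 = 0.504.
Then ω_n = 3/(ζ t_s) = 3/(0.504 × 1.50) = 3.97 rad/s.

ω_n ≈ 3.97 rad/s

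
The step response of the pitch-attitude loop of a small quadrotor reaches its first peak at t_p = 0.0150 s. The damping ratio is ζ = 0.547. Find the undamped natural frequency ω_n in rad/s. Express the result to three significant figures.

ω_n ≈ 250 rad/s

Peak time t_p = π/ω_d, so ω_d = π/t_p = π/0.0150 = 209 rad/s.
ω_n = ω_d/√(1−ζ²) = 209/√0.701 = 250 rad/s.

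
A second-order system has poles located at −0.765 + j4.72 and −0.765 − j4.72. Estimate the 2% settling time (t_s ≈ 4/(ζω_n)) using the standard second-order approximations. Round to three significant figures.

For poles at −σ ± jω_d, ζω_n = σ = 0.765, so t_s ≈ 4/σ = 5.23 s.

t_s ≈ 5.23 s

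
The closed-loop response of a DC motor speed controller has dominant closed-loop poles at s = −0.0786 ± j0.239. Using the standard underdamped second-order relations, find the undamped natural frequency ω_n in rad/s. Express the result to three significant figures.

The poles are at −σ ± jω_d with σ = 0.0786 and ω_d = 0.239, so ω_n = √(σ²+ω_d²) = 0.252 rad/s and ζ = σ/ω_n = 0.312.

ω_n ≈ 0.252 rad/s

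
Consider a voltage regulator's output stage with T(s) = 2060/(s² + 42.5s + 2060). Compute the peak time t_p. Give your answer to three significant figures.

Matching coefficients with s² + 2ζω_n s + ω_n² gives ω_n² = 2060 ⇒ ω_n = 45.4 rad/s, and ζ = 42.5/(2ω_n) = 0.468.
ω_d = 45.4·√(1 − 0.468²) = 40.1 rad/s. Then t_p = π/ω_d = 0.0783 s.

t_p ≈ 0.0783 s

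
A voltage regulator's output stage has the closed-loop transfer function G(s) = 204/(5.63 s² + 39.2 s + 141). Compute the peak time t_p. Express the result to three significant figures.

Dividing through by 5.63: denominator becomes s² + 6.963 s + 25.04.
So ω_n = √25.04 = 5.00 rad/s and ζ = 6.963/(2·5.00) = 0.696.
ω_d = ω_n√(1−ζ²) = 3.60 rad/s. t_p = π/ω_d = 0.874 s.

t_p ≈ 0.874 s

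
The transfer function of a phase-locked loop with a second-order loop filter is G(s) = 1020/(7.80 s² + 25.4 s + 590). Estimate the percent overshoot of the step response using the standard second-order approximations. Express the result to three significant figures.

%OS ≈ 55.0%

Dividing through by 7.80: denominator becomes s² + 3.256 s + 75.64.
So ω_n = √75.64 = 8.70 rad/s and ζ = 3.256/(2·8.70) = 0.187.
%OS = 100 e^{−πζ/√(1−ζ²)} with ζ = 0.187 gives 55.0%.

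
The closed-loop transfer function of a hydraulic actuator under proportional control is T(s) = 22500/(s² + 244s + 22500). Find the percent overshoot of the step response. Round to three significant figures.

%OS ≈ 1.24%

Comparing the denominator to s² + 2ζω_n s + ω_n²: ω_n = √22500 = 150 rad/s, and 2ζω_n = 244 so ζ = 244/(2·150) = 0.813.
Overshoot: exp(−π·0.813/√(1−0.813²)) = 0.0124, i.e. 1.24%.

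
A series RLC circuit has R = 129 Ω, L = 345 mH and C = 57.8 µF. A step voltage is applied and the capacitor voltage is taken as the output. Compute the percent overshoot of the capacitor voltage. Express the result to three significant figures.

%OS ≈ 0.853%

For a series RLC circuit (capacitor voltage as output), ω_n = 1/√(LC) = 1/√(345 mH · 57.8 µF) = 224 rad/s.
ζ = (R/2)·√(C/L) = (129/2)·√(57.8 µF/345 mH) = 0.835.
%OS = 100·exp(−πζ/√(1−ζ²)) = 0.853%.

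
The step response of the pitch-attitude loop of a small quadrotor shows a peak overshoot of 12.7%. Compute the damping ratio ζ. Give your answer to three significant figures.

ζ = −ln(OS)/√(π² + (ln OS)²). With OS = 0.127, ln OS = −2.064 and ζ = 2.064/3.759 = 0.549.

ζ ≈ 0.549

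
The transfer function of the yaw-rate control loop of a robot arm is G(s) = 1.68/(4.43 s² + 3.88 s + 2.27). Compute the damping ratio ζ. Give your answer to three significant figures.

ζ ≈ 0.612

Dividing through by 4.43: denominator becomes s² + 0.8758 s + 0.5124.
So ω_n = √0.5124 = 0.716 rad/s and ζ = 0.8758/(2·0.716) = 0.612.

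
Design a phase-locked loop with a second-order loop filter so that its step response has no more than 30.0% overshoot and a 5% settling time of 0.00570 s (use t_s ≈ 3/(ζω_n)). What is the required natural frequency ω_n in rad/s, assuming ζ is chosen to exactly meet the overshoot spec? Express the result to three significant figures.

Inverting the overshoot relation: ζ = |ln 0.300|/√(π² + ln²0.300) = 0.358.
From t_s ≈ 3/(ζω_n): ω_n = 3/(ζ·t_s) = 3/(0.358·0.00570) = 1470 rad/s.

ω_n ≈ 1470 rad/s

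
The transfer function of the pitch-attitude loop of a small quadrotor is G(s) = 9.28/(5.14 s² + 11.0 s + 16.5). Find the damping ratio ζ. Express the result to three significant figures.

Dividing through by 5.14: denominator becomes s² + 2.140 s + 3.210.
So ω_n = √3.210 = 1.79 rad/s and ζ = 2.140/(2·1.79) = 0.597.

ζ ≈ 0.597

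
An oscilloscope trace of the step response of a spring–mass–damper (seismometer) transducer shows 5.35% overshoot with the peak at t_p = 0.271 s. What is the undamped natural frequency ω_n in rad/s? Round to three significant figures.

From the overshoot, ζ = −ln(OS)/√(π²+ln²(OS)) = 0.682.
From t_p = π/ω_d, ω_d = π/0.271 = 11.6 rad/s, so ω_n = ω_d/√(1−ζ²) = 15.8 rad/s.

ω_n ≈ 15.8 rad/s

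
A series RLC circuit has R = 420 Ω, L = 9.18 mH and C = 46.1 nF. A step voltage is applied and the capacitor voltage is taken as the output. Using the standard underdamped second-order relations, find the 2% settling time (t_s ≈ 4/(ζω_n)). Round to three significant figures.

t_s ≈ 0.000175 s

For a series RLC circuit (capacitor voltage as output), ω_n = 1/√(LC) = 1/√(9.18 mH · 46.1 nF) = 48600 rad/s.
ζ = (R/2)·√(C/L) = (420/2)·√(46.1 nF/9.18 mH) = 0.471.
t_s ≈ 4/(ζω_n) = 0.000175 s.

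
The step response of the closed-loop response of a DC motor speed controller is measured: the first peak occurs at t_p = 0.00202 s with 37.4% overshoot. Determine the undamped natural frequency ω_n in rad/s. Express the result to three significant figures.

ω_n ≈ 1630 rad/s

ζ from %OS: ζ = |ln 0.374|/√(π²+ln²0.374) = 0.299.
From t_p = π/ω_d, ω_d = π/0.00202 = 1560 rad/s, so ω_n = ω_d/√(1−ζ²) = 1630 rad/s.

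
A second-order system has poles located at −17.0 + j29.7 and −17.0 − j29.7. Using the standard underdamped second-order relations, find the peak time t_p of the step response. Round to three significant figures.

t_p = π/ω_d with ω_d = 29.7 (the imaginary part), so t_p = 0.106 s.

t_p ≈ 0.106 s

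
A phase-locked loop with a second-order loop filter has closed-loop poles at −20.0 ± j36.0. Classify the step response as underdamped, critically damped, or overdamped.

Since the poles form a complex-conjugate pair with nonzero imaginary part, the response is underdamped.

underdamped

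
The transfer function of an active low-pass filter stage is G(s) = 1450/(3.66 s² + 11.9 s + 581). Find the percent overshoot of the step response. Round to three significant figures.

Dividing through by 3.66: denominator becomes s² + 3.251 s + 158.7.
So ω_n = √158.7 = 12.6 rad/s and ζ = 3.251/(2·12.6) = 0.129.
Overshoot: exp(−π·0.129/√(1−0.129²)) = 0.664, i.e. 66.4%.

%OS ≈ 66.4%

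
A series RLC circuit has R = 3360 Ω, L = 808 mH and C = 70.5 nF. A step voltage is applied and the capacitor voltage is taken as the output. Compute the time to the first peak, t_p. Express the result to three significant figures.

t_p ≈ 0.000864 s

For a series RLC circuit (capacitor voltage as output), ω_n = 1/√(LC) = 1/√(808 mH · 70.5 nF) = 4190 rad/s.
ζ = (R/2)·√(C/L) = (3360/2)·√(70.5 nF/808 mH) = 0.496.
The damped frequency ω_d = ω_n√(1−ζ²) = 3640 rad/s. t_p = π/ω_d = 0.000864 s.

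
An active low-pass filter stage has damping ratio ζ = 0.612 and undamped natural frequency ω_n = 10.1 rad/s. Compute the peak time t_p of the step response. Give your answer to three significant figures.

t_p ≈ 0.393 s

The damped frequency is ω_d = ω_n√(1−ζ²) = 10.1·√(1−0.375) = 7.99 rad/s.
Peak time t_p = π/ω_d = π/7.99 = 0.393 s.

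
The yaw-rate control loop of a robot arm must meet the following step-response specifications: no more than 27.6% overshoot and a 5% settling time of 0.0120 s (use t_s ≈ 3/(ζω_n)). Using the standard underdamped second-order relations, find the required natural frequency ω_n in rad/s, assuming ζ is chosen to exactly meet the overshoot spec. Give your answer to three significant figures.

ω_n ≈ 659 rad/s

Inverting the overshoot relation: ζ = |ln 0.276|/√(π² + ln²0.276) = 0.379.
Then ω_n = 3/(ζ t_s) = 3/(0.379 × 0.0120) = 659 rad/s.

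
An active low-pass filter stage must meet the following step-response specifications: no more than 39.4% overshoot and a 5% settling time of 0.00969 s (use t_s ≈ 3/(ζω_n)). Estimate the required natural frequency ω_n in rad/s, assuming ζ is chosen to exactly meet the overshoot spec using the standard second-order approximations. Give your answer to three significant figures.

ω_n ≈ 1090 rad/s

From %OS = 100·exp(−πζ/√(1−ζ²)), invert to get ζ = −ln(OS)/√(π² + ln²(OS)) with OS = 0.394.
−ln 0.394 = 0.9314, so ζ = 0.9314/√(π² + 0.8675) = 0.284.
From t_s ≈ 3/(ζω_n): ω_n = 3/(ζ·t_s) = 3/(0.284·0.00969) = 1090 rad/s.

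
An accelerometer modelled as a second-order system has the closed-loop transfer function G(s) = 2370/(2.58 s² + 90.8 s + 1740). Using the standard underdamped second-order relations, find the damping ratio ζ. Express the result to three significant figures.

ζ ≈ 0.678

Dividing through by 2.58: denominator becomes s² + 35.19 s + 674.4.
So ω_n = √674.4 = 26.0 rad/s and ζ = 35.19/(2·26.0) = 0.678.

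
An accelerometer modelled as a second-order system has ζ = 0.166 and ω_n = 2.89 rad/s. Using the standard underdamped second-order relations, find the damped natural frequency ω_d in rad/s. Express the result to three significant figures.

ω_d = ω_n√(1−ζ²) = 2.89·√0.972 = 2.85 rad/s.

ω_d ≈ 2.85 rad/s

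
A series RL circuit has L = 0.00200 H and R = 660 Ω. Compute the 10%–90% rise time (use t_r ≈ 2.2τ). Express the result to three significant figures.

t_r ≈ 0.00000667 s

τ = L/R = 0.00200/660 = 0.00000303 s.
t_r ≈ 2.2τ = 0.00000667 s.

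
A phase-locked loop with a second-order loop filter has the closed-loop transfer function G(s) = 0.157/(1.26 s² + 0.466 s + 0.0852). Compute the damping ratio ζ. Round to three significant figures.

Dividing through by 1.26: denominator becomes s² + 0.3698 s + 0.06762.
So ω_n = √0.06762 = 0.260 rad/s and ζ = 0.3698/(2·0.260) = 0.711.

ζ ≈ 0.711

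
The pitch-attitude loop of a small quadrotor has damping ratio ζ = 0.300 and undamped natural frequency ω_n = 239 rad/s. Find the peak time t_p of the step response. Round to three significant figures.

The damped frequency is ω_d = ω_n√(1−ζ²) = 239·√(1−0.0900) = 228 rad/s.
Peak time t_p = π/ω_d = π/228 = 0.0138 s.

t_p ≈ 0.0138 s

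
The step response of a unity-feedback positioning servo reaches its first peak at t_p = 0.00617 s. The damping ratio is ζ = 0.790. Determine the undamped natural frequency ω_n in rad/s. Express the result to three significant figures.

Peak time t_p = π/ω_d, so ω_d = π/t_p = π/0.00617 = 509 rad/s.
ω_n = ω_d/√(1−ζ²) = 509/√0.376 = 830 rad/s.

ω_n ≈ 830 rad/s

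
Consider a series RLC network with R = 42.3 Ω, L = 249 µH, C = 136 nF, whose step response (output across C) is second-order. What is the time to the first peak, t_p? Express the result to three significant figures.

For a series RLC circuit (capacitor voltage as output), ω_n = 1/√(LC) = 1/√(249 µH · 136 nF) = 172000 rad/s.
ζ = (R/2)·√(C/L) = (42.3/2)·√(136 nF/249 µH) = 0.494.
ω_d = 172000·√(1 − 0.494²) = 149000 rad/s. t_p = π/ω_d = 0.0000210 s.

t_p ≈ 0.0000210 s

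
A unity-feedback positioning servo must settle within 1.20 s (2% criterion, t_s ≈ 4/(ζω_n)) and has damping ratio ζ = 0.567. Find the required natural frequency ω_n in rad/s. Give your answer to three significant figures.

ω_n ≈ 5.88 rad/s

Rearranging t_s ≈ 4/(ζω_n) gives ω_n = 4/(ζ·t_s) = 4/(0.567 × 1.20) = 5.88 rad/s.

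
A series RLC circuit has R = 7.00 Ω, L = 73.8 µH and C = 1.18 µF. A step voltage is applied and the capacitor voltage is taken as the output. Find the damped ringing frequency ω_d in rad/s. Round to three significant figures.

For a series RLC circuit (capacitor voltage as output), ω_n = 1/√(LC) = 1/√(73.8 µH · 1.18 µF) = 107000 rad/s.
ζ = (R/2)·√(C/L) = (7.00/2)·√(1.18 µF/73.8 µH) = 0.443.
The damped frequency ω_d = ω_n√(1−ζ²) = 96100 rad/s.

ω_d ≈ 96100 rad/s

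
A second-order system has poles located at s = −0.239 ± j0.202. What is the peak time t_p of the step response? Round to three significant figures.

t_p ≈ 15.6 s

t_p = π/ω_d with ω_d = 0.202 (the imaginary part), so t_p = 15.6 s.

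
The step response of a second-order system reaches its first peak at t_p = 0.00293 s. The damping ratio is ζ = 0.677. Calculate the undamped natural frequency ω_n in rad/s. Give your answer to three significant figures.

ω_n ≈ 1460 rad/s

Peak time t_p = π/ω_d, so ω_d = π/t_p = π/0.00293 = 1070 rad/s.
ω_n = ω_d/√(1−ζ²) = 1070/√0.542 = 1460 rad/s.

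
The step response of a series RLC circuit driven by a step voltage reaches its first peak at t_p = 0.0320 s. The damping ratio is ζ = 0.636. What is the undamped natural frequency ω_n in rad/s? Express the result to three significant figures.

ω_n ≈ 127 rad/s

Peak time t_p = π/ω_d, so ω_d = π/t_p = π/0.0320 = 98.2 rad/s.
ω_n = ω_d/√(1−ζ²) = 98.2/√0.596 = 127 rad/s.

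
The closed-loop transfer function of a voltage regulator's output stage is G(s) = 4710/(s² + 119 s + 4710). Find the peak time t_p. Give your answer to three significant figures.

ω_n = √4710 = 68.6 rad/s; ζ = 119/(2·68.6) = 0.867.
ω_d = 68.6·√(1 − 0.867²) = 34.2 rad/s. Then t_p = π/ω_d = 0.0919 s.

t_p ≈ 0.0919 s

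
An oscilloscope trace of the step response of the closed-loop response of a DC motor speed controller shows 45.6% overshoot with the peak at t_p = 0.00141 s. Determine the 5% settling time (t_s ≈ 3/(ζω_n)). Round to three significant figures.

The overshoot fixes ζ = −ln(OS)/√(π²+ln²(OS)) = 0.242.
From t_p = π/ω_d, ω_d = π/0.00141 = 2230 rad/s, so ω_n = ω_d/√(1−ζ²) = 2300 rad/s.
t_s ≈ 3/(ζω_n) = 3/(0.242·2300) = 0.00539 s.

t_s ≈ 0.00539 s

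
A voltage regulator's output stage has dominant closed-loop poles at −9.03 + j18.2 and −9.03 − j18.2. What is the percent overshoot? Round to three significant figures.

%OS ≈ 21.0%

With σ = 9.03, ω_d = 18.2: ω_n = √(σ²+ω_d²) = 20.3 rad/s, ζ = σ/ω_n = 0.444.
%OS = 100·exp(−πζ/√(1−ζ²)) = 21.0%.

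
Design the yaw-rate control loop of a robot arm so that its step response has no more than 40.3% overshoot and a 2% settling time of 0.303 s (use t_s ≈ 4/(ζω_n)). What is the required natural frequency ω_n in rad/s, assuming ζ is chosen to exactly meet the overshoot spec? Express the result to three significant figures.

ω_n ≈ 47.5 rad/s

Inverting the overshoot relation: ζ = |ln 0.403|/√(π² + ln²0.403) = 0.278.
From t_s ≈ 4/(ζω_n): ω_n = 4/(ζ·t_s) = 4/(0.278·0.303) = 47.5 rad/s.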